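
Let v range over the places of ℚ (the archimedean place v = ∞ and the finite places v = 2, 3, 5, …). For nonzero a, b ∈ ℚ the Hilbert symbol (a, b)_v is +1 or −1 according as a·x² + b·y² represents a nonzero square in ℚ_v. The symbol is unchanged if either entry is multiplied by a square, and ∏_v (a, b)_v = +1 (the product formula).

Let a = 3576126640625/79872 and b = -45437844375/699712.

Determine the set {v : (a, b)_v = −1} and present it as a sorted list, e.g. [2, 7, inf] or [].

(a, b) ≡ (510510, -3003) mod (ℚ^×)²; places V = {2, 3, 5, 7, 11, 13, 17, 29, ∞}.
(a,b)_11: α=3, u≡4; β=3, v≡6 (mod 11); (4|11)=+1, (6|11)=-1; sign (−1)^1·+1^3·-1^3 = +1.
(a,b)_5: α=7, u≡3; β=4, v≡2 (mod 5); (3|5)=-1, (2|5)=-1; sign (−1)^0·-1^4·-1^7 = -1.
(a,b)_29: α=0, u≡13; β=-2, v≡22 (mod 29); (13|29)=+1, (22|29)=+1; sign (−1)^0·+1^-2·+1^0 = +1.
(a,b)_17: α=3, u≡13; β=2, v≡12 (mod 17); (13|17)=+1, (12|17)=-1; sign (−1)^0·+1^2·-1^3 = -1.
(a,b)_2: α=-11, β=-6; u≡7, v≡5 (mod 8); ε(u)ε(v)=1·0, αω(v)=-11·1, βω(u)=-6·0; sum ≡ 1  ⇒  -1.
(a,b)_13: α=-1, u≡4; β=-1, v≡3 (mod 13); (4|13)=+1, (3|13)=+1; sign (−1)^0·+1^-1·+1^-1 = +1.
(a,b)_∞: sgn(510510)=+, sgn(-3003)=−, so +1.
(a,b)_3: α=-1, u≡1; β=3, v≡1 (mod 3); (1|3)=+1, (1|3)=+1; sign (−1)^1·+1^3·+1^-1 = -1.
(a,b)_7: α=1, u≡1; β=1, v≡3 (mod 7); (1|7)=+1, (3|7)=-1; sign (−1)^1·+1^1·-1^1 = +1.
|Ram(510510, -3003)| = 4, even; anisotropic at {2, 3, 5, 17}.

[2, 3, 5, 17]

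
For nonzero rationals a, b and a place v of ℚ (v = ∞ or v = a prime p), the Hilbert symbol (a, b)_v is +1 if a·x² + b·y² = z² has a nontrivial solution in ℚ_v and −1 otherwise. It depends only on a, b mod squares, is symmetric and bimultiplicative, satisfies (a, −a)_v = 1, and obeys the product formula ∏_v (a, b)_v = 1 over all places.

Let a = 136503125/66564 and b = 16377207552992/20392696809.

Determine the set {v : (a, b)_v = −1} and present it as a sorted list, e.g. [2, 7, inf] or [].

Mod squares: a ≡ 5, b ≡ 782. Check v ∈ {∞, 2, 3, 5, 11, 13, 17, 19, 23, 41, 43}.
v=11: a=11^2·(≡3), b=11^4·(≡9) mod 11; (3|11)=+1, (9|11)=+1; (−1)^{2·4·5}·(+1)^4·(+1)^2 = +1.
v=17: a=17^0·(≡3), b=17^1·(≡5) mod 17; (3|17)=-1, (5|17)=-1; (−1)^{0·1·8}·(-1)^1·(-1)^0 = -1.
v=43: a=43^-2·(≡29), b=43^-2·(≡37) mod 43; (29|43)=-1, (37|43)=-1; (−1)^{-2·-2·21}·(-1)^-2·(-1)^-2 = +1.
v=23: a=23^0·(≡17), b=23^3·(≡17) mod 23; (17|23)=-1, (17|23)=-1; (−1)^{0·3·11}·(-1)^3·(-1)^0 = -1.
v=∞: 5 > 0 and 782 > 0  ⇒  (a,b)_∞ = +1.
v=5: a=5^5·(≡4), b=5^0·(≡3) mod 5; (4|5)=+1, (3|5)=-1; (−1)^{5·0·2}·(+1)^0·(-1)^5 = -1.
v=2: v_2(a)=-2, v_2(b)=5; units ≡ 5, 7 (mod 8); ε·ε+αω+βω = 0·1+-2·0+5·1 ≡ 1  ⇒  (a,b)_2 = -1.
v=13: a=13^0·(≡11), b=13^2·(≡8) mod 13; (11|13)=-1, (8|13)=-1; (−1)^{0·2·6}·(-1)^2·(-1)^0 = +1.
v=3: a=3^-2·(≡2), b=3^-8·(≡2) mod 3; (2|3)=-1, (2|3)=-1; (−1)^{-2·-8·1}·(-1)^-8·(-1)^-2 = +1.
v=41: a=41^0·(≡1), b=41^-2·(≡24) mod 41; (1|41)=+1, (24|41)=-1; (−1)^{0·-2·20}·(+1)^-2·(-1)^0 = +1.
v=19: a=19^2·(≡9), b=19^0·(≡14) mod 19; (9|19)=+1, (14|19)=-1; (−1)^{2·0·9}·(+1)^0·(-1)^2 = +1.
|Ram(5, 782)| = 4, even; anisotropic at {2, 5, 17, 23}.

[2, 5, 17, 23]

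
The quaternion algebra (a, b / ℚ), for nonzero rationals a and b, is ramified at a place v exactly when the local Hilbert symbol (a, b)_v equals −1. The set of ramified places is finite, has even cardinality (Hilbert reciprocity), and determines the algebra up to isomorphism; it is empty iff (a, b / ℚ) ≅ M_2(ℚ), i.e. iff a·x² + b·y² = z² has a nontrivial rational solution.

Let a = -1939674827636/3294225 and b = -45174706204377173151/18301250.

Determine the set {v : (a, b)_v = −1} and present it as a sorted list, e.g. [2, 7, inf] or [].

Mod squares: a ≡ -29, b ≡ -78. Check v ∈ {∞, 2, 3, 5, 7, 11, 13, 29, 41}.
v=3: a=3^-2·(≡1), b=3^1·(≡1) mod 3; (1|3)=+1, (1|3)=+1; (−1)^{-2·1·1}·(+1)^1·(+1)^-2 = +1.
v=7: a=7^6·(≡6), b=7^8·(≡5) mod 7; (6|7)=-1, (5|7)=-1; (−1)^{6·8·3}·(-1)^8·(-1)^6 = +1.
v=29: a=29^3·(≡22), b=29^4·(≡5) mod 29; (22|29)=+1, (5|29)=+1; (−1)^{3·4·14}·(+1)^4·(+1)^3 = +1.
v=11: a=11^-4·(≡3), b=11^-4·(≡6) mod 11; (3|11)=+1, (6|11)=-1; (−1)^{-4·-4·5}·(+1)^-4·(-1)^-4 = +1.
v=13: a=13^2·(≡9), b=13^3·(≡8) mod 13; (9|13)=+1, (8|13)=-1; (−1)^{2·3·6}·(+1)^3·(-1)^2 = +1.
v=41: a=41^0·(≡30), b=41^2·(≡5) mod 41; (30|41)=-1, (5|41)=+1; (−1)^{0·2·20}·(-1)^2·(+1)^0 = +1.
v=2: v_2(a)=2, v_2(b)=-1; units ≡ 3, 1 (mod 8); ε·ε+αω+βω = 1·0+2·0+-1·1 ≡ 1  ⇒  (a,b)_2 = -1.
v=∞: -29 < 0 and -78 < 0  ⇒  (a,b)_∞ = -1.
v=5: a=5^-2·(≡1), b=5^-4·(≡2) mod 5; (1|5)=+1, (2|5)=-1; (−1)^{-2·-4·2}·(+1)^-4·(-1)^-2 = +1.
|Ram(-29, -78)| = 2, even; anisotropic at {2, ∞}.

[2, inf]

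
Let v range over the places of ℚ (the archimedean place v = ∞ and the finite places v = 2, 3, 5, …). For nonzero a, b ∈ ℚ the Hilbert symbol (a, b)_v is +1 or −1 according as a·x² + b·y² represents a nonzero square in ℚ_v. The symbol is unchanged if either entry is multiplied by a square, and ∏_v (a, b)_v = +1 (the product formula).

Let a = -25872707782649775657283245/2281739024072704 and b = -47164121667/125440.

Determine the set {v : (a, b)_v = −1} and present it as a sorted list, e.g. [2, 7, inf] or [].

[2, 19, 37, inf]

(a, b) ≡ (-5, -203870) mod (ℚ^×)²; places V = {2, 3, 5, 7, 11, 13, 17, 19, 29, 37, ∞}.
(a,b)_5: α=1, u≡4; β=-1, v≡1 (mod 5); (4|5)=+1, (1|5)=+1; sign (−1)^0·+1^-1·+1^1 = +1.
(a,b)_2: α=-26, β=-9; u≡3, v≡1 (mod 8); ε(u)ε(v)=1·0, αω(v)=-26·0, βω(u)=-9·1; sum ≡ 1  ⇒  -1.
(a,b)_13: α=6, u≡8; β=4, v≡10 (mod 13); (8|13)=-1, (10|13)=+1; sign (−1)^0·-1^4·+1^6 = +1.
(a,b)_7: α=-6, u≡2; β=-2, v≡6 (mod 7); (2|7)=+1, (6|7)=-1; sign (−1)^0·+1^-2·-1^-6 = +1.
(a,b)_17: α=-2, u≡10; β=0, v≡6 (mod 17); (10|17)=-1, (6|17)=-1; sign (−1)^0·-1^0·-1^-2 = +1.
(a,b)_19: α=4, u≡10; β=1, v≡5 (mod 19); (10|19)=-1, (5|19)=+1; sign (−1)^0·-1^1·+1^4 = -1.
(a,b)_29: α=2, u≡6; β=1, v≡12 (mod 29); (6|29)=+1, (12|29)=-1; sign (−1)^0·+1^1·-1^2 = +1.
(a,b)_37: α=2, u≡18; β=1, v≡36 (mod 37); (18|37)=-1, (36|37)=+1; sign (−1)^0·-1^1·+1^2 = -1.
(a,b)_11: α=2, u≡6; β=0, v≡9 (mod 11); (6|11)=-1, (9|11)=+1; sign (−1)^0·-1^0·+1^2 = +1.
(a,b)_∞: sgn(-5)=−, sgn(-203870)=−, so -1.
(a,b)_3: α=10, u≡1; β=4, v≡1 (mod 3); (1|3)=+1, (1|3)=+1; sign (−1)^0·+1^4·+1^10 = +1.
(-5, -203870 / ℚ) ramifies at {2, 19, 37, ∞}: a division algebra.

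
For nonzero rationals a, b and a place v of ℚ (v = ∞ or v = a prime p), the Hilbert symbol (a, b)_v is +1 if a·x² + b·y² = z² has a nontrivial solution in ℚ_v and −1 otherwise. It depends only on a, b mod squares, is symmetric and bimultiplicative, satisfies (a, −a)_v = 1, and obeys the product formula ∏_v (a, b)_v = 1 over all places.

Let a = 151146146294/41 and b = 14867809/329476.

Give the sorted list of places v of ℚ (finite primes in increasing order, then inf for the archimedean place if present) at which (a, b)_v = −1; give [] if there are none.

[11, 13, 17, 23]

(a, b) ≡ (11597014, 8041) mod (ℚ^×)²; places V = {2, 7, 11, 13, 17, 23, 41, 43, ∞}.
(a,b)_17: α=2, u≡10; β=1, v≡5 (mod 17); (10|17)=-1, (5|17)=-1; sign (−1)^0·-1^1·-1^2 = -1.
(a,b)_7: α=0, u≡4; β=-2, v≡3 (mod 7); (4|7)=+1, (3|7)=-1; sign (−1)^0·+1^-2·-1^0 = +1.
(a,b)_23: α=1, u≡12; β=0, v≡11 (mod 23); (12|23)=+1, (11|23)=-1; sign (−1)^0·+1^0·-1^1 = -1.
(a,b)_2: α=1, β=-2; u≡3, v≡1 (mod 8); ε(u)ε(v)=1·0, αω(v)=1·0, βω(u)=-2·1; sum ≡ 0  ⇒  +1.
(a,b)_∞: sgn(11597014)=+, sgn(8041)=+, so +1.
(a,b)_41: α=-1, u≡1; β=-2, v≡16 (mod 41); (1|41)=+1, (16|41)=+1; sign (−1)^0·+1^-2·+1^-1 = +1.
(a,b)_43: α=3, u≡37; β=3, v≡23 (mod 43); (37|43)=-1, (23|43)=+1; sign (−1)^1·-1^3·+1^3 = +1.
(a,b)_13: α=1, u≡8; β=0, v≡2 (mod 13); (8|13)=-1, (2|13)=-1; sign (−1)^0·-1^0·-1^1 = -1.
(a,b)_11: α=1, u≡4; β=1, v≡4 (mod 11); (4|11)=+1, (4|11)=+1; sign (−1)^1·+1^1·+1^1 = -1.
Ram(11597014, 8041) = {11, 13, 17, 23}; no ℚ_11-point on the conic.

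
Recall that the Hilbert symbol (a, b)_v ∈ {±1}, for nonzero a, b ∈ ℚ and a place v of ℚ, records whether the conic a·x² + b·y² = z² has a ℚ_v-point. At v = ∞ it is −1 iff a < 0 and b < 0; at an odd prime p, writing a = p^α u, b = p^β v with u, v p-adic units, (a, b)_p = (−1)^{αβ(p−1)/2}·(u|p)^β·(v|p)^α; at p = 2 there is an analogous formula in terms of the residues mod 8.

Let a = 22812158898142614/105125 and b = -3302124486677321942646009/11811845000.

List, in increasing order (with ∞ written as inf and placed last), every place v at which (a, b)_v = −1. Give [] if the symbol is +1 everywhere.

[2, 3, 5, 13, 19, 23]

Mod squares: a ≡ 1009470, b ≡ -2002. Check v ∈ {∞, 2, 3, 5, 7, 11, 13, 17, 19, 23, 29, 53}.
v=53: a=53^0·(≡35), b=53^-2·(≡35) mod 53; (35|53)=-1, (35|53)=-1; (−1)^{0·-2·26}·(-1)^-2·(-1)^0 = +1.
v=17: a=17^2·(≡3), b=17^4·(≡2) mod 17; (3|17)=-1, (2|17)=+1; (−1)^{2·4·8}·(-1)^4·(+1)^2 = +1.
v=11: a=11^1·(≡6), b=11^1·(≡3) mod 11; (6|11)=-1, (3|11)=+1; (−1)^{1·1·5}·(-1)^1·(+1)^1 = +1.
v=7: a=7^1·(≡5), b=7^1·(≡2) mod 7; (5|7)=-1, (2|7)=+1; (−1)^{1·1·3}·(-1)^1·(+1)^1 = +1.
v=2: v_2(a)=1, v_2(b)=-3; units ≡ 7, 7 (mod 8); ε·ε+αω+βω = 1·1+1·0+-3·0 ≡ 1  ⇒  (a,b)_2 = -1.
v=19: a=19^1·(≡1), b=19^2·(≡8) mod 19; (1|19)=+1, (8|19)=-1; (−1)^{1·2·9}·(+1)^2·(-1)^1 = -1.
v=∞: 1009470 > 0 and -2002 < 0  ⇒  (a,b)_∞ = +1.
v=5: a=5^-3·(≡4), b=5^-4·(≡3) mod 5; (4|5)=+1, (3|5)=-1; (−1)^{-3·-4·2}·(+1)^-4·(-1)^-3 = -1.
v=3: a=3^5·(≡1), b=3^4·(≡2) mod 3; (1|3)=+1, (2|3)=-1; (−1)^{5·4·1}·(+1)^4·(-1)^5 = -1.
v=13: a=13^6·(≡7), b=13^7·(≡8) mod 13; (7|13)=-1, (8|13)=-1; (−1)^{6·7·6}·(-1)^7·(-1)^6 = -1.
v=29: a=29^-2·(≡24), b=29^-2·(≡23) mod 29; (24|29)=+1, (23|29)=+1; (−1)^{-2·-2·14}·(+1)^-2·(+1)^-2 = +1.
v=23: a=23^1·(≡16), b=23^4·(≡14) mod 23; (16|23)=+1, (14|23)=-1; (−1)^{1·4·11}·(+1)^4·(-1)^1 = -1.
Ram(1009470, -2002) = {2, 3, 5, 13, 19, 23}; no ℚ_2-point on the conic.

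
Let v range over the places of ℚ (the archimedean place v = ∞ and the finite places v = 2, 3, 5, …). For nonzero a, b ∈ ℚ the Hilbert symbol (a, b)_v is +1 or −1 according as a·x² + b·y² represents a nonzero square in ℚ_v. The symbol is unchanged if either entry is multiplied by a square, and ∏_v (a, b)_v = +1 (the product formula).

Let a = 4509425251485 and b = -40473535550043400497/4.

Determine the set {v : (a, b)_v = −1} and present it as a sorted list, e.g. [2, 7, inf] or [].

(a, b) ≡ (11165, -2233) mod (ℚ^×)²; places V = {2, 3, 5, 7, 11, 29, ∞}.
(a,b)_7: α=3, u≡6; β=5, v≡3 (mod 7); (6|7)=-1, (3|7)=-1; sign (−1)^1·-1^5·-1^3 = -1.
(a,b)_29: α=3, u≡14; β=5, v≡8 (mod 29); (14|29)=-1, (8|29)=-1; sign (−1)^0·-1^5·-1^3 = +1.
(a,b)_∞: sgn(11165)=+, sgn(-2233)=−, so +1.
(a,b)_2: α=0, β=-2; u≡5, v≡7 (mod 8); ε(u)ε(v)=0·1, αω(v)=0·0, βω(u)=-2·1; sum ≡ 0  ⇒  +1.
(a,b)_5: α=1, u≡2; β=0, v≡2 (mod 5); (2|5)=-1, (2|5)=-1; sign (−1)^0·-1^0·-1^1 = -1.
(a,b)_11: α=3, u≡3; β=5, v≡2 (mod 11); (3|11)=+1, (2|11)=-1; sign (−1)^1·+1^5·-1^3 = +1.
(a,b)_3: α=4, u≡2; β=6, v≡2 (mod 3); (2|3)=-1, (2|3)=-1; sign (−1)^0·-1^6·-1^4 = +1.
|Ram(11165, -2233)| = 2, even; anisotropic at {5, 7}.

[5, 7]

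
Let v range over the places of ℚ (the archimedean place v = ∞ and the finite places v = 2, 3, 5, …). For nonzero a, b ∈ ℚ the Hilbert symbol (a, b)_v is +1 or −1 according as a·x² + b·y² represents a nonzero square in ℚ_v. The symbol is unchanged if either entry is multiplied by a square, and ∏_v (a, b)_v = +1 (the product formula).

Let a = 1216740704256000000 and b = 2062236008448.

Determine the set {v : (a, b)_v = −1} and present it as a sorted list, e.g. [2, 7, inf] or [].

Mod squares: a ≡ 231, b ≡ 33. Check v ∈ {∞, 2, 3, 5, 7, 11, 31}.
v=∞: 231 > 0 and 33 > 0  ⇒  (a,b)_∞ = +1.
v=2: v_2(a)=20, v_2(b)=14; units ≡ 7, 1 (mod 8); ε·ε+αω+βω = 1·0+20·0+14·0 ≡ 0  ⇒  (a,b)_2 = +1.
v=5: a=5^6·(≡4), b=5^0·(≡3) mod 5; (4|5)=+1, (3|5)=-1; (−1)^{6·0·2}·(+1)^0·(-1)^6 = +1.
v=11: a=11^1·(≡7), b=11^1·(≡1) mod 11; (7|11)=-1, (1|11)=+1; (−1)^{1·1·5}·(-1)^1·(+1)^1 = +1.
v=7: a=7^3·(≡5), b=7^2·(≡6) mod 7; (5|7)=-1, (6|7)=-1; (−1)^{3·2·3}·(-1)^2·(-1)^3 = -1.
v=3: a=3^9·(≡2), b=3^5·(≡2) mod 3; (2|3)=-1, (2|3)=-1; (−1)^{9·5·1}·(-1)^5·(-1)^9 = -1.
v=31: a=31^0·(≡18), b=31^2·(≡1) mod 31; (18|31)=+1, (1|31)=+1; (−1)^{0·2·15}·(+1)^2·(+1)^0 = +1.
(231, 33 / ℚ) ramifies at {3, 7}: a division algebra.

[3, 7]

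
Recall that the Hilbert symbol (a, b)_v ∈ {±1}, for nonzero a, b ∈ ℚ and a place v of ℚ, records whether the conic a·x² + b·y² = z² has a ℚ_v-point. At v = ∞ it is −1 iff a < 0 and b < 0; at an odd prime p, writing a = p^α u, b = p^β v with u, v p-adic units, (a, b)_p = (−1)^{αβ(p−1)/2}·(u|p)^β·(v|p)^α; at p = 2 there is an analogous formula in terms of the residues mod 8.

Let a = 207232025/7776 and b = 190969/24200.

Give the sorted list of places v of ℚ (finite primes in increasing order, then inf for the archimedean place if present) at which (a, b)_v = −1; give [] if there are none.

(a, b) ≡ (6006, 2) mod (ℚ^×)²; places V = {2, 3, 5, 7, 11, 13, 19, 23, ∞}.
(a,b)_19: α=0, u≡14; β=2, v≡10 (mod 19); (14|19)=-1, (10|19)=-1; sign (−1)^0·-1^2·-1^0 = +1.
(a,b)_5: α=2, u≡1; β=-2, v≡3 (mod 5); (1|5)=+1, (3|5)=-1; sign (−1)^0·+1^-2·-1^2 = +1.
(a,b)_7: α=3, u≡2; β=0, v≡2 (mod 7); (2|7)=+1, (2|7)=+1; sign (−1)^0·+1^0·+1^3 = +1.
(a,b)_23: α=0, u≡12; β=2, v≡4 (mod 23); (12|23)=+1, (4|23)=+1; sign (−1)^0·+1^2·+1^0 = +1.
(a,b)_∞: sgn(6006)=+, sgn(2)=+, so +1.
(a,b)_3: α=-5, u≡1; β=0, v≡2 (mod 3); (1|3)=+1, (2|3)=-1; sign (−1)^0·+1^0·-1^-5 = -1.
(a,b)_13: α=3, u≡5; β=0, v≡11 (mod 13); (5|13)=-1, (11|13)=-1; sign (−1)^0·-1^0·-1^3 = -1.
(a,b)_2: α=-5, β=-3; u≡3, v≡1 (mod 8); ε(u)ε(v)=1·0, αω(v)=-5·0, βω(u)=-3·1; sum ≡ 1  ⇒  -1.
(a,b)_11: α=1, u≡7; β=-2, v≡10 (mod 11); (7|11)=-1, (10|11)=-1; sign (−1)^0·-1^-2·-1^1 = -1.
(6006, 2 / ℚ) ramifies at {2, 3, 11, 13}: a division algebra.

[2, 3, 11, 13]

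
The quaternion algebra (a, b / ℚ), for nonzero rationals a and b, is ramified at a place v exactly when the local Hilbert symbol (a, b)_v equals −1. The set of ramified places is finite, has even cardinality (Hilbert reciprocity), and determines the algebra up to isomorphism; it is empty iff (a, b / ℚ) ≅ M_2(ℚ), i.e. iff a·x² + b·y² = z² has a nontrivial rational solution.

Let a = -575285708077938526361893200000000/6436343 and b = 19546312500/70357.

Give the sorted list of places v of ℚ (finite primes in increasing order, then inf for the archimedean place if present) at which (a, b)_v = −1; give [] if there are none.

(a, b) ≡ (-167739, 57057) mod (ℚ^×)²; places V = {2, 3, 5, 7, 11, 13, 17, 19, 23, ∞}.
(a,b)_3: α=17, u≡1; β=7, v≡2 (mod 3); (1|3)=+1, (2|3)=-1; sign (−1)^1·+1^7·-1^17 = +1.
(a,b)_17: α=1, u≡12; β=0, v≡5 (mod 17); (12|17)=-1, (5|17)=-1; sign (−1)^0·-1^0·-1^1 = -1.
(a,b)_13: α=1, u≡8; β=1, v≡11 (mod 13); (8|13)=-1, (11|13)=-1; sign (−1)^0·-1^1·-1^1 = +1.
(a,b)_5: α=8, u≡1; β=6, v≡2 (mod 5); (1|5)=+1, (2|5)=-1; sign (−1)^0·+1^6·-1^8 = +1.
(a,b)_∞: sgn(-167739)=−, sgn(57057)=+, so +1.
(a,b)_7: α=4, u≡1; β=-1, v≡6 (mod 7); (1|7)=+1, (6|7)=-1; sign (−1)^0·+1^-1·-1^4 = +1.
(a,b)_11: α=5, u≡8; β=1, v≡8 (mod 11); (8|11)=-1, (8|11)=-1; sign (−1)^1·-1^1·-1^5 = -1.
(a,b)_2: α=10, β=2; u≡5, v≡1 (mod 8); ε(u)ε(v)=0·0, αω(v)=10·0, βω(u)=2·1; sum ≡ 0  ⇒  +1.
(a,b)_23: α=-5, u≡17; β=-2, v≡5 (mod 23); (17|23)=-1, (5|23)=-1; sign (−1)^0·-1^-2·-1^-5 = -1.
(a,b)_19: α=4, u≡14; β=-1, v≡5 (mod 19); (14|19)=-1, (5|19)=+1; sign (−1)^0·-1^-1·+1^4 = -1.
Ram(-167739, 57057) = {11, 17, 19, 23}; no ℚ_11-point on the conic.

[11, 17, 19, 23]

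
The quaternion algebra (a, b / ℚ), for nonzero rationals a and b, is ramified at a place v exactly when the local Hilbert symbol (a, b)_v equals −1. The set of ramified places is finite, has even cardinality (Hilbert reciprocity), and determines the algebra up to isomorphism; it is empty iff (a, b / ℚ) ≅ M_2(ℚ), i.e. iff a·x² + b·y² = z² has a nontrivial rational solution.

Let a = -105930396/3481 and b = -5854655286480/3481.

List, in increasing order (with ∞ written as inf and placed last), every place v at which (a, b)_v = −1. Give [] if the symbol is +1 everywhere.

[19, inf]

(a, b) ≡ (-8151, -23205) mod (ℚ^×)²; places V = {2, 3, 5, 7, 11, 13, 17, 19, 59, ∞}.
(a,b)_3: α=3, u≡1; β=1, v≡2 (mod 3); (1|3)=+1, (2|3)=-1; sign (−1)^1·+1^1·-1^3 = +1.
(a,b)_2: α=2, β=4; u≡1, v≡3 (mod 8); ε(u)ε(v)=0·1, αω(v)=2·1, βω(u)=4·0; sum ≡ 0  ⇒  +1.
(a,b)_7: α=0, u≡1; β=1, v≡5 (mod 7); (1|7)=+1, (5|7)=-1; sign (−1)^0·+1^1·-1^0 = +1.
(a,b)_∞: sgn(-8151)=−, sgn(-23205)=−, so -1.
(a,b)_13: α=1, u≡9; β=1, v≡1 (mod 13); (9|13)=+1, (1|13)=+1; sign (−1)^0·+1^1·+1^1 = +1.
(a,b)_17: α=0, u≡16; β=1, v≡11 (mod 17); (16|17)=+1, (11|17)=-1; sign (−1)^0·+1^1·-1^0 = +1.
(a,b)_5: α=0, u≡4; β=1, v≡4 (mod 5); (4|5)=+1, (4|5)=+1; sign (−1)^0·+1^1·+1^0 = +1.
(a,b)_19: α=3, u≡15; β=4, v≡3 (mod 19); (15|19)=-1, (3|19)=-1; sign (−1)^0·-1^4·-1^3 = -1.
(a,b)_59: α=-2, u≡33; β=-2, v≡26 (mod 59); (33|59)=-1, (26|59)=+1; sign (−1)^0·-1^-2·+1^-2 = +1.
(a,b)_11: α=1, u≡7; β=2, v≡9 (mod 11); (7|11)=-1, (9|11)=+1; sign (−1)^0·-1^2·+1^1 = +1.
|Ram(-8151, -23205)| = 2, even; anisotropic at {19, ∞}.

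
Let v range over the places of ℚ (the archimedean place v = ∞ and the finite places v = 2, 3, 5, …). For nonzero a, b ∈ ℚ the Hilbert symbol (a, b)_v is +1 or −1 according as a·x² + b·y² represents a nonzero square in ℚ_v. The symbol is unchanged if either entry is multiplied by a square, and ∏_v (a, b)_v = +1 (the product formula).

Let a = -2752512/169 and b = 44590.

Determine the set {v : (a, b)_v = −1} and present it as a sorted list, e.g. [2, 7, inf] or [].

[5, 7]

Mod squares: a ≡ -42, b ≡ 910. Check v ∈ {∞, 2, 3, 5, 7, 13}.
v=13: a=13^-2·(≡4), b=13^1·(≡11) mod 13; (4|13)=+1, (11|13)=-1; (−1)^{-2·1·6}·(+1)^1·(-1)^-2 = +1.
v=2: v_2(a)=17, v_2(b)=1; units ≡ 3, 7 (mod 8); ε·ε+αω+βω = 1·1+17·0+1·1 ≡ 0  ⇒  (a,b)_2 = +1.
v=∞: -42 < 0 and 910 > 0  ⇒  (a,b)_∞ = +1.
v=7: a=7^1·(≡2), b=7^3·(≡4) mod 7; (2|7)=+1, (4|7)=+1; (−1)^{1·3·3}·(+1)^3·(+1)^1 = -1.
v=5: a=5^0·(≡2), b=5^1·(≡3) mod 5; (2|5)=-1, (3|5)=-1; (−1)^{0·1·2}·(-1)^1·(-1)^0 = -1.
v=3: a=3^1·(≡1), b=3^0·(≡1) mod 3; (1|3)=+1, (1|3)=+1; (−1)^{1·0·1}·(+1)^0·(+1)^1 = +1.
|Ram(-42, 910)| = 2, even; anisotropic at {5, 7}.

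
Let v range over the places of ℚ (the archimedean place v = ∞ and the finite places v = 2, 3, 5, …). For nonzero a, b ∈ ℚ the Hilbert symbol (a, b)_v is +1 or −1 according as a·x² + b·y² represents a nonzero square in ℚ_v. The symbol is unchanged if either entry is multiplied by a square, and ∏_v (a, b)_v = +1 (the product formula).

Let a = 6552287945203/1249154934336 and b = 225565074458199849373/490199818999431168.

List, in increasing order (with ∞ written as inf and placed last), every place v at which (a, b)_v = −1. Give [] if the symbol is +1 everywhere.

(a, b) ≡ (187, 39) mod (ℚ^×)²; places V = {2, 3, 7, 11, 13, 17, 19, 43, ∞}.
(a,b)_3: α=-4, u≡1; β=-15, v≡1 (mod 3); (1|3)=+1, (1|3)=+1; sign (−1)^0·+1^-15·+1^-4 = +1.
(a,b)_43: α=-2, u≡11; β=0, v≡5 (mod 43); (11|43)=+1, (5|43)=-1; sign (−1)^0·+1^0·-1^-2 = +1.
(a,b)_7: α=2, u≡5; β=4, v≡4 (mod 7); (5|7)=-1, (4|7)=+1; sign (−1)^0·-1^4·+1^2 = +1.
(a,b)_11: α=5, u≡8; β=6, v≡10 (mod 11); (8|11)=-1, (10|11)=-1; sign (−1)^0·-1^6·-1^5 = -1.
(a,b)_13: α=2, u≡6; β=3, v≡1 (mod 13); (6|13)=-1, (1|13)=+1; sign (−1)^0·-1^3·+1^2 = -1.
(a,b)_2: α=-6, β=-18; u≡3, v≡7 (mod 8); ε(u)ε(v)=1·1, αω(v)=-6·0, βω(u)=-18·1; sum ≡ 1  ⇒  -1.
(a,b)_17: α=3, u≡12; β=6, v≡6 (mod 17); (12|17)=-1, (6|17)=-1; sign (−1)^0·-1^6·-1^3 = -1.
(a,b)_∞: sgn(187)=+, sgn(39)=+, so +1.
(a,b)_19: α=-4, u≡16; β=-4, v≡11 (mod 19); (16|19)=+1, (11|19)=+1; sign (−1)^0·+1^-4·+1^-4 = +1.
(187, 39 / ℚ) ramifies at {2, 11, 13, 17}: a division algebra.

[2, 11, 13, 17]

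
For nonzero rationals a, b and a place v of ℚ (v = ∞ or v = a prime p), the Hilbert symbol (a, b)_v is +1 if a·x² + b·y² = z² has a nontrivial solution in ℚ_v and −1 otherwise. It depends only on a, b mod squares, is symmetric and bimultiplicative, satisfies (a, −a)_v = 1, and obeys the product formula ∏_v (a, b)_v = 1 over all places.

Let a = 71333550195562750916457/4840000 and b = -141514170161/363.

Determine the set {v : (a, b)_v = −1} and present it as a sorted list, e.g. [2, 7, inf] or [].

(a, b) ≡ (217, -17043) mod (ℚ^×)²; places V = {2, 3, 5, 7, 11, 13, 19, 23, 31, 41, ∞}.
(a,b)_23: α=2, u≡20; β=3, v≡18 (mod 23); (20|23)=-1, (18|23)=+1; sign (−1)^0·-1^3·+1^2 = -1.
(a,b)_5: α=-4, u≡3; β=0, v≡3 (mod 5); (3|5)=-1, (3|5)=-1; sign (−1)^0·-1^0·-1^-4 = +1.
(a,b)_13: α=2, u≡3; β=1, v≡8 (mod 13); (3|13)=+1, (8|13)=-1; sign (−1)^0·+1^1·-1^2 = +1.
(a,b)_3: α=8, u≡1; β=-1, v≡1 (mod 3); (1|3)=+1, (1|3)=+1; sign (−1)^0·+1^-1·+1^8 = +1.
(a,b)_2: α=-6, β=0; u≡1, v≡5 (mod 8); ε(u)ε(v)=0·0, αω(v)=-6·1, βω(u)=0·0; sum ≡ 0  ⇒  +1.
(a,b)_11: α=-2, u≡8; β=-2, v≡7 (mod 11); (8|11)=-1, (7|11)=-1; sign (−1)^0·-1^-2·-1^-2 = +1.
(a,b)_41: α=2, u≡6; β=0, v≡6 (mod 41); (6|41)=-1, (6|41)=-1; sign (−1)^0·-1^0·-1^2 = +1.
(a,b)_31: α=5, u≡7; β=2, v≡1 (mod 31); (7|31)=+1, (1|31)=+1; sign (−1)^0·+1^2·+1^5 = +1.
(a,b)_19: α=2, u≡13; β=1, v≡14 (mod 19); (13|19)=-1, (14|19)=-1; sign (−1)^0·-1^1·-1^2 = -1.
(a,b)_∞: sgn(217)=+, sgn(-17043)=−, so +1.
(a,b)_7: α=1, u≡5; β=2, v≡4 (mod 7); (5|7)=-1, (4|7)=+1; sign (−1)^0·-1^2·+1^1 = +1.
|Ram(217, -17043)| = 2, even; anisotropic at {19, 23}.

[19, 23]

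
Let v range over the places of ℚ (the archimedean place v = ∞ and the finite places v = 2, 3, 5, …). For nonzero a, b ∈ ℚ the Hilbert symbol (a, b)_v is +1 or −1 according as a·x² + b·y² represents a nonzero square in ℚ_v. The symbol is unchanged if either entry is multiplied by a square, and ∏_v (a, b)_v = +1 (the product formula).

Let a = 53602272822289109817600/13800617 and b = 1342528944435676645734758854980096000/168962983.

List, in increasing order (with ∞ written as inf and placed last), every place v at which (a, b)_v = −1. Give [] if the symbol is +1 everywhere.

[5, 7, 13, 17, 19, 23]

(a, b) ≡ (4569617, 267995) mod (ℚ^×)²; places V = {2, 3, 5, 7, 13, 17, 19, 23, 29, 31, 37, 53, ∞}.
(a,b)_23: α=1, u≡15; β=2, v≡7 (mod 23); (15|23)=-1, (7|23)=-1; sign (−1)^0·-1^2·-1^1 = -1.
(a,b)_2: α=8, β=12; u≡1, v≡3 (mod 8); ε(u)ε(v)=0·1, αω(v)=8·1, βω(u)=12·0; sum ≡ 0  ⇒  +1.
(a,b)_29: α=1, u≡25; β=2, v≡13 (mod 29); (25|29)=+1, (13|29)=+1; sign (−1)^0·+1^2·+1^1 = +1.
(a,b)_17: α=-3, u≡14; β=-6, v≡7 (mod 17); (14|17)=-1, (7|17)=-1; sign (−1)^0·-1^-6·-1^-3 = -1.
(a,b)_31: α=3, u≡18; β=5, v≡23 (mod 31); (18|31)=+1, (23|31)=-1; sign (−1)^1·+1^5·-1^3 = +1.
(a,b)_5: α=2, u≡2; β=3, v≡1 (mod 5); (2|5)=-1, (1|5)=+1; sign (−1)^0·-1^3·+1^2 = -1.
(a,b)_3: α=12, u≡2; β=10, v≡2 (mod 3); (2|3)=-1, (2|3)=-1; sign (−1)^0·-1^10·-1^12 = +1.
(a,b)_∞: sgn(4569617)=+, sgn(267995)=+, so +1.
(a,b)_7: α=0, u≡6; β=-1, v≡2 (mod 7); (6|7)=-1, (2|7)=+1; sign (−1)^0·-1^-1·+1^0 = -1.
(a,b)_13: α=3, u≡7; β=5, v≡4 (mod 13); (7|13)=-1, (4|13)=+1; sign (−1)^0·-1^5·+1^3 = -1.
(a,b)_37: α=0, u≡19; β=2, v≡16 (mod 37); (19|37)=-1, (16|37)=+1; sign (−1)^0·-1^2·+1^0 = +1.
(a,b)_53: α=-2, u≡9; β=0, v≡50 (mod 53); (9|53)=+1, (50|53)=-1; sign (−1)^0·+1^0·-1^-2 = +1.
(a,b)_19: α=2, u≡14; β=3, v≡17 (mod 19); (14|19)=-1, (17|19)=+1; sign (−1)^0·-1^3·+1^2 = -1.
Ram(4569617, 267995) = {5, 7, 13, 17, 19, 23}; no ℚ_5-point on the conic.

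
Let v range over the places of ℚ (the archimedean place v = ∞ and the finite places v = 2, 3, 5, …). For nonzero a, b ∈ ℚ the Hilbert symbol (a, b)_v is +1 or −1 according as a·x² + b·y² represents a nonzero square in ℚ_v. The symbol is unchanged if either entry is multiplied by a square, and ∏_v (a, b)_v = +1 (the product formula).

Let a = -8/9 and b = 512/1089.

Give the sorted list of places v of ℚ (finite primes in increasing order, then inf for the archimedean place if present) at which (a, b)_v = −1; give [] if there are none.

Mod squares: a ≡ -2, b ≡ 2. Check v ∈ {∞, 2, 3, 11}.
v=∞: -2 < 0 and 2 > 0  ⇒  (a,b)_∞ = +1.
v=3: a=3^-2·(≡1), b=3^-2·(≡2) mod 3; (1|3)=+1, (2|3)=-1; (−1)^{-2·-2·1}·(+1)^-2·(-1)^-2 = +1.
v=2: v_2(a)=3, v_2(b)=9; units ≡ 7, 1 (mod 8); ε·ε+αω+βω = 1·0+3·0+9·0 ≡ 0  ⇒  (a,b)_2 = +1.
v=11: a=11^0·(≡4), b=11^-2·(≡8) mod 11; (4|11)=+1, (8|11)=-1; (−1)^{0·-2·5}·(+1)^-2·(-1)^0 = +1.
Ram(a, b) = ∅: the form -2·x² + 2·y² − z² is isotropic over every ℚ_v, so by Hasse–Minkowski it is isotropic over ℚ.

[]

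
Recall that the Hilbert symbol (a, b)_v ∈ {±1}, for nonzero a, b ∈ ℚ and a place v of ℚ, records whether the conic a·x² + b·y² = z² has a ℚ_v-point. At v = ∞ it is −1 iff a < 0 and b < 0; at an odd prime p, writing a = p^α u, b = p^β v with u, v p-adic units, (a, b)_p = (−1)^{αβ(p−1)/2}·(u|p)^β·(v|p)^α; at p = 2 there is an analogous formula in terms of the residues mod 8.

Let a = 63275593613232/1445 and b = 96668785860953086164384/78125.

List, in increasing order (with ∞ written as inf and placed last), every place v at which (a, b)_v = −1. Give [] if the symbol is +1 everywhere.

[3, 5, 31, 37]

(a, b) ≡ (15, 2649570) mod (ℚ^×)²; places V = {2, 3, 5, 7, 11, 13, 17, 31, 37, ∞}.
(a,b)_37: α=2, u≡15; β=3, v≡22 (mod 37); (15|37)=-1, (22|37)=-1; sign (−1)^0·-1^3·-1^2 = -1.
(a,b)_2: α=4, β=5; u≡7, v≡1 (mod 8); ε(u)ε(v)=1·0, αω(v)=4·0, βω(u)=5·0; sum ≡ 0  ⇒  +1.
(a,b)_31: α=2, u≡23; β=5, v≡11 (mod 31); (23|31)=-1, (11|31)=-1; sign (−1)^0·-1^5·-1^2 = -1.
(a,b)_5: α=-1, u≡3; β=-7, v≡4 (mod 5); (3|5)=-1, (4|5)=+1; sign (−1)^0·-1^-7·+1^-1 = -1.
(a,b)_3: α=1, u≡2; β=3, v≡2 (mod 3); (2|3)=-1, (2|3)=-1; sign (−1)^1·-1^3·-1^1 = -1.
(a,b)_11: α=2, u≡4; β=3, v≡1 (mod 11); (4|11)=+1, (1|11)=+1; sign (−1)^0·+1^3·+1^2 = +1.
(a,b)_17: α=-2, u≡13; β=0, v≡13 (mod 17); (13|17)=+1, (13|17)=+1; sign (−1)^0·+1^0·+1^-2 = +1.
(a,b)_∞: sgn(15)=+, sgn(2649570)=+, so +1.
(a,b)_13: α=2, u≡8; β=2, v≡4 (mod 13); (8|13)=-1, (4|13)=+1; sign (−1)^0·-1^2·+1^2 = +1.
(a,b)_7: α=2, u≡4; β=3, v≡3 (mod 7); (4|7)=+1, (3|7)=-1; sign (−1)^0·+1^3·-1^2 = +1.
|Ram(15, 2649570)| = 4, even; anisotropic at {3, 5, 31, 37}.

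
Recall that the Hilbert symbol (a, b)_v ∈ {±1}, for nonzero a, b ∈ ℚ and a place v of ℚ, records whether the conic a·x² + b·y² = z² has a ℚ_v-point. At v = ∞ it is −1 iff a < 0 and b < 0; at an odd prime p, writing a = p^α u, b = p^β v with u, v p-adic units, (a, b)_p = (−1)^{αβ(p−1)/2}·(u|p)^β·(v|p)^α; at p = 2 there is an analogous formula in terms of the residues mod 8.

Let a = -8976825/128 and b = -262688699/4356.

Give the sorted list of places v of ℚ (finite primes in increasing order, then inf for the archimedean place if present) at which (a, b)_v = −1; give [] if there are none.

[2, 7, 11, 29, 31, inf]

Mod squares: a ≡ -8866, b ≡ -1554371. Check v ∈ {∞, 2, 3, 5, 7, 11, 13, 19, 29, 31}.
v=5: a=5^2·(≡4), b=5^0·(≡1) mod 5; (4|5)=+1, (1|5)=+1; (−1)^{2·0·2}·(+1)^0·(+1)^2 = +1.
v=13: a=13^1·(≡2), b=13^3·(≡7) mod 13; (2|13)=-1, (7|13)=-1; (−1)^{1·3·6}·(-1)^3·(-1)^1 = +1.
v=2: v_2(a)=-7, v_2(b)=-2; units ≡ 7, 5 (mod 8); ε·ε+αω+βω = 1·0+-7·1+-2·0 ≡ 1  ⇒  (a,b)_2 = -1.
v=7: a=7^0·(≡5), b=7^1·(≡4) mod 7; (5|7)=-1, (4|7)=+1; (−1)^{0·1·3}·(-1)^1·(+1)^0 = -1.
v=31: a=31^1·(≡30), b=31^1·(≡11) mod 31; (30|31)=-1, (11|31)=-1; (−1)^{1·1·15}·(-1)^1·(-1)^1 = -1.
v=29: a=29^0·(≡8), b=29^1·(≡1) mod 29; (8|29)=-1, (1|29)=+1; (−1)^{0·1·14}·(-1)^1·(+1)^0 = -1.
v=3: a=3^4·(≡2), b=3^-2·(≡1) mod 3; (2|3)=-1, (1|3)=+1; (−1)^{4·-2·1}·(-1)^-2·(+1)^4 = +1.
v=19: a=19^0·(≡17), b=19^1·(≡17) mod 19; (17|19)=+1, (17|19)=+1; (−1)^{0·1·9}·(+1)^1·(+1)^0 = +1.
v=∞: -8866 < 0 and -1554371 < 0  ⇒  (a,b)_∞ = -1.
v=11: a=11^1·(≡10), b=11^-2·(≡8) mod 11; (10|11)=-1, (8|11)=-1; (−1)^{1·-2·5}·(-1)^-2·(-1)^1 = -1.
Ram(-8866, -1554371) = {2, 7, 11, 29, 31, ∞}; no ℚ_2-point on the conic.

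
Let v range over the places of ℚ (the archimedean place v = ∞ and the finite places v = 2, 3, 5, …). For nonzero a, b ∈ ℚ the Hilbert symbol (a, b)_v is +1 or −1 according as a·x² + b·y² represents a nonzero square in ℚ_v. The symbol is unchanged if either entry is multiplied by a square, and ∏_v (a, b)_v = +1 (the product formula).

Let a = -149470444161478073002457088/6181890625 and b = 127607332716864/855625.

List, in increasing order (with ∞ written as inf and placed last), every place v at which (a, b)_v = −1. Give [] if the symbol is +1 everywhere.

[2, 3, 11, 13]

Mod squares: a ≡ -78, b ≡ 17589. Check v ∈ {∞, 2, 3, 5, 7, 11, 13, 17, 37, 41}.
v=3: a=3^9·(≡1), b=3^5·(≡1) mod 3; (1|3)=+1, (1|3)=+1; (−1)^{9·5·1}·(+1)^5·(+1)^9 = -1.
v=∞: -78 < 0 and 17589 > 0  ⇒  (a,b)_∞ = +1.
v=7: a=7^4·(≡5), b=7^2·(≡6) mod 7; (5|7)=-1, (6|7)=-1; (−1)^{4·2·3}·(-1)^2·(-1)^4 = +1.
v=5: a=5^-6·(≡2), b=5^-4·(≡1) mod 5; (2|5)=-1, (1|5)=+1; (−1)^{-6·-4·2}·(-1)^-4·(+1)^-6 = +1.
v=2: v_2(a)=11, v_2(b)=6; units ≡ 1, 5 (mod 8); ε·ε+αω+βω = 0·0+11·1+6·0 ≡ 1  ⇒  (a,b)_2 = -1.
v=11: a=11^4·(≡8), b=11^1·(≡3) mod 11; (8|11)=-1, (3|11)=+1; (−1)^{4·1·5}·(-1)^1·(+1)^4 = -1.
v=37: a=37^-2·(≡34), b=37^-2·(≡23) mod 37; (34|37)=+1, (23|37)=-1; (−1)^{-2·-2·18}·(+1)^-2·(-1)^-2 = +1.
v=17: a=17^-2·(≡5), b=17^0·(≡6) mod 17; (5|17)=-1, (6|17)=-1; (−1)^{-2·0·8}·(-1)^0·(-1)^-2 = +1.
v=41: a=41^2·(≡25), b=41^1·(≡38) mod 41; (25|41)=+1, (38|41)=-1; (−1)^{2·1·20}·(+1)^1·(-1)^2 = +1.
v=13: a=13^7·(≡11), b=13^5·(≡12) mod 13; (11|13)=-1, (12|13)=+1; (−1)^{7·5·6}·(-1)^5·(+1)^7 = -1.
|Ram(-78, 17589)| = 4, even; anisotropic at {2, 3, 11, 13}.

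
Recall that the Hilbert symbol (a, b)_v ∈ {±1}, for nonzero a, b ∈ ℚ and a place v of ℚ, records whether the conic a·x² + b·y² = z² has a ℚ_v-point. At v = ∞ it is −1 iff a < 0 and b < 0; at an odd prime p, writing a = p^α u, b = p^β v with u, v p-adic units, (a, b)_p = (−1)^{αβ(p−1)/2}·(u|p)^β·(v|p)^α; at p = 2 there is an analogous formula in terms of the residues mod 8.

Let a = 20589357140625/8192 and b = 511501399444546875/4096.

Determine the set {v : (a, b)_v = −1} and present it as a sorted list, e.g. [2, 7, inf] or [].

Mod squares: a ≡ 546, b ≡ 91. Check v ∈ {∞, 2, 3, 5, 7, 13}.
v=3: a=3^1·(≡2), b=3^2·(≡1) mod 3; (2|3)=-1, (1|3)=+1; (−1)^{1·2·1}·(-1)^2·(+1)^1 = +1.
v=∞: 546 > 0 and 91 > 0  ⇒  (a,b)_∞ = +1.
v=7: a=7^1·(≡2), b=7^3·(≡5) mod 7; (2|7)=+1, (5|7)=-1; (−1)^{1·3·3}·(+1)^3·(-1)^1 = +1.
v=5: a=5^6·(≡1), b=5^6·(≡1) mod 5; (1|5)=+1, (1|5)=+1; (−1)^{6·6·2}·(+1)^6·(+1)^6 = +1.
v=13: a=13^7·(≡9), b=13^9·(≡7) mod 13; (9|13)=+1, (7|13)=-1; (−1)^{7·9·6}·(+1)^9·(-1)^7 = -1.
v=2: v_2(a)=-13, v_2(b)=-12; units ≡ 1, 3 (mod 8); ε·ε+αω+βω = 0·1+-13·1+-12·0 ≡ 1  ⇒  (a,b)_2 = -1.
Ram(546, 91) = {2, 13}; no ℚ_2-point on the conic.

[2, 13]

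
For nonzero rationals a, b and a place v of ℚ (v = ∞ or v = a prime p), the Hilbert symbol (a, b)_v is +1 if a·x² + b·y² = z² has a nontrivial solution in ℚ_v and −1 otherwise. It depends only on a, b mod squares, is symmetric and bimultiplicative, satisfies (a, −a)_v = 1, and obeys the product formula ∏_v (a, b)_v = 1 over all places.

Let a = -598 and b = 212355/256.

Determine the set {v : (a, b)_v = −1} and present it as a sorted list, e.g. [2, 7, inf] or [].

Mod squares: a ≡ -598, b ≡ 195. Check v ∈ {∞, 2, 3, 5, 11, 13, 23}.
v=13: a=13^1·(≡6), b=13^1·(≡8) mod 13; (6|13)=-1, (8|13)=-1; (−1)^{1·1·6}·(-1)^1·(-1)^1 = +1.
v=11: a=11^0·(≡7), b=11^2·(≡2) mod 11; (7|11)=-1, (2|11)=-1; (−1)^{0·2·5}·(-1)^2·(-1)^0 = +1.
v=23: a=23^1·(≡20), b=23^0·(≡14) mod 23; (20|23)=-1, (14|23)=-1; (−1)^{1·0·11}·(-1)^0·(-1)^1 = -1.
v=2: v_2(a)=1, v_2(b)=-8; units ≡ 5, 3 (mod 8); ε·ε+αω+βω = 0·1+1·1+-8·1 ≡ 1  ⇒  (a,b)_2 = -1.
v=3: a=3^0·(≡2), b=3^3·(≡2) mod 3; (2|3)=-1, (2|3)=-1; (−1)^{0·3·1}·(-1)^3·(-1)^0 = -1.
v=5: a=5^0·(≡2), b=5^1·(≡1) mod 5; (2|5)=-1, (1|5)=+1; (−1)^{0·1·2}·(-1)^1·(+1)^0 = -1.
v=∞: -598 < 0 and 195 > 0  ⇒  (a,b)_∞ = +1.
Ram(-598, 195) = {2, 3, 5, 23}; no ℚ_2-point on the conic.

[2, 3, 5, 23]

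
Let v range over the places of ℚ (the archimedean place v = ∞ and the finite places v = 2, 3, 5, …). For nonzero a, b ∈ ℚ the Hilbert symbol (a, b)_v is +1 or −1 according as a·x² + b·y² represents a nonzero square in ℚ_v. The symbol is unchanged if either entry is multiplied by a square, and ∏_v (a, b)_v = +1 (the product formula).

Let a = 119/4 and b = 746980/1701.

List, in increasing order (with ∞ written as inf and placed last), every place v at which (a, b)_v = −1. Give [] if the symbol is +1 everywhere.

(a, b) ≡ (119, 23205) mod (ℚ^×)²; places V = {2, 3, 5, 7, 13, 17, ∞}.
(a,b)_∞: sgn(119)=+, sgn(23205)=+, so +1.
(a,b)_3: α=0, u≡2; β=-5, v≡1 (mod 3); (2|3)=-1, (1|3)=+1; sign (−1)^0·-1^-5·+1^0 = -1.
(a,b)_5: α=0, u≡1; β=1, v≡1 (mod 5); (1|5)=+1, (1|5)=+1; sign (−1)^0·+1^1·+1^0 = +1.
(a,b)_17: α=1, u≡6; β=1, v≡12 (mod 17); (6|17)=-1, (12|17)=-1; sign (−1)^0·-1^1·-1^1 = +1.
(a,b)_2: α=-2, β=2; u≡7, v≡5 (mod 8); ε(u)ε(v)=1·0, αω(v)=-2·1, βω(u)=2·0; sum ≡ 0  ⇒  +1.
(a,b)_13: α=0, u≡7; β=3, v≡12 (mod 13); (7|13)=-1, (12|13)=+1; sign (−1)^0·-1^3·+1^0 = -1.
(a,b)_7: α=1, u≡6; β=-1, v≡2 (mod 7); (6|7)=-1, (2|7)=+1; sign (−1)^1·-1^-1·+1^1 = +1.
|Ram(119, 23205)| = 2, even; anisotropic at {3, 13}.

[3, 13]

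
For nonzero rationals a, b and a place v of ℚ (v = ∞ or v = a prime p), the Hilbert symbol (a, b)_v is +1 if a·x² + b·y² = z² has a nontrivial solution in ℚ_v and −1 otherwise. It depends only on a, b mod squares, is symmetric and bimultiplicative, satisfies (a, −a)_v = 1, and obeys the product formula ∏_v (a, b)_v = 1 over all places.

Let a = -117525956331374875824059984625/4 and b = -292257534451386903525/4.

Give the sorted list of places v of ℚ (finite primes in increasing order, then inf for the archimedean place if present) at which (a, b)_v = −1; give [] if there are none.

Mod squares: a ≡ -73185, b ≡ -291669. Check v ∈ {∞, 2, 3, 5, 7, 17, 19, 41, 43}.
v=17: a=17^1·(≡1), b=17^1·(≡13) mod 17; (1|17)=+1, (13|17)=+1; (−1)^{1·1·8}·(+1)^1·(+1)^1 = +1.
v=3: a=3^7·(≡1), b=3^7·(≡1) mod 3; (1|3)=+1, (1|3)=+1; (−1)^{7·7·1}·(+1)^7·(+1)^7 = -1.
v=7: a=7^7·(≡6), b=7^3·(≡2) mod 7; (6|7)=-1, (2|7)=+1; (−1)^{7·3·3}·(-1)^3·(+1)^7 = +1.
v=∞: -73185 < 0 and -291669 < 0  ⇒  (a,b)_∞ = -1.
v=19: a=19^4·(≡3), b=19^3·(≡5) mod 19; (3|19)=-1, (5|19)=+1; (−1)^{4·3·9}·(-1)^3·(+1)^4 = -1.
v=2: v_2(a)=-2, v_2(b)=-2; units ≡ 7, 3 (mod 8); ε·ε+αω+βω = 1·1+-2·1+-2·0 ≡ 1  ⇒  (a,b)_2 = -1.
v=41: a=41^3·(≡14), b=41^2·(≡4) mod 41; (14|41)=-1, (4|41)=+1; (−1)^{3·2·20}·(-1)^2·(+1)^3 = +1.
v=5: a=5^3·(≡2), b=5^2·(≡1) mod 5; (2|5)=-1, (1|5)=+1; (−1)^{3·2·2}·(-1)^2·(+1)^3 = +1.
v=43: a=43^4·(≡41), b=43^3·(≡15) mod 43; (41|43)=+1, (15|43)=+1; (−1)^{4·3·21}·(+1)^3·(+1)^4 = +1.
(-73185, -291669 / ℚ) ramifies at {2, 3, 19, ∞}: a division algebra.

[2, 3, 19, inf]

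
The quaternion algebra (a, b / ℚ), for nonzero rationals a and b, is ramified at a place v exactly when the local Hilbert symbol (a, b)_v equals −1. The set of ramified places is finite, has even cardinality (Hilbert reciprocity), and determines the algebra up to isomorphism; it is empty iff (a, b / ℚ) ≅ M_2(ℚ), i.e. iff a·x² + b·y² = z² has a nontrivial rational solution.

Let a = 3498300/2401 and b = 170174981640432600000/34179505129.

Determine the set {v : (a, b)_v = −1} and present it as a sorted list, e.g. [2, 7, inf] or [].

[2, 5, 23, 37]

(a, b) ≡ (23, 3476335) mod (ℚ^×)²; places V = {2, 3, 5, 7, 11, 13, 19, 23, 37, 43, ∞}.
(a,b)_3: α=2, u≡2; β=4, v≡1 (mod 3); (2|3)=-1, (1|3)=+1; sign (−1)^0·-1^4·+1^2 = +1.
(a,b)_43: α=0, u≡38; β=1, v≡29 (mod 43); (38|43)=+1, (29|43)=-1; sign (−1)^0·+1^1·-1^0 = +1.
(a,b)_37: α=0, u≡31; β=1, v≡7 (mod 37); (31|37)=-1, (7|37)=+1; sign (−1)^0·-1^1·+1^0 = -1.
(a,b)_23: α=1, u≡18; β=3, v≡13 (mod 23); (18|23)=+1, (13|23)=+1; sign (−1)^1·+1^3·+1^1 = -1.
(a,b)_19: α=0, u≡11; β=1, v≡12 (mod 19); (11|19)=+1, (12|19)=-1; sign (−1)^0·+1^1·-1^0 = +1.
(a,b)_13: α=2, u≡12; β=4, v≡7 (mod 13); (12|13)=+1, (7|13)=-1; sign (−1)^0·+1^4·-1^2 = +1.
(a,b)_2: α=2, β=6; u≡7, v≡7 (mod 8); ε(u)ε(v)=1·1, αω(v)=2·0, βω(u)=6·0; sum ≡ 1  ⇒  -1.
(a,b)_7: α=-4, u≡1; β=-10, v≡4 (mod 7); (1|7)=+1, (4|7)=+1; sign (−1)^0·+1^-10·+1^-4 = +1.
(a,b)_11: α=0, u≡1; β=-2, v≡4 (mod 11); (1|11)=+1, (4|11)=+1; sign (−1)^0·+1^-2·+1^0 = +1.
(a,b)_∞: sgn(23)=+, sgn(3476335)=+, so +1.
(a,b)_5: α=2, u≡2; β=5, v≡3 (mod 5); (2|5)=-1, (3|5)=-1; sign (−1)^0·-1^5·-1^2 = -1.
|Ram(23, 3476335)| = 4, even; anisotropic at {2, 5, 23, 37}.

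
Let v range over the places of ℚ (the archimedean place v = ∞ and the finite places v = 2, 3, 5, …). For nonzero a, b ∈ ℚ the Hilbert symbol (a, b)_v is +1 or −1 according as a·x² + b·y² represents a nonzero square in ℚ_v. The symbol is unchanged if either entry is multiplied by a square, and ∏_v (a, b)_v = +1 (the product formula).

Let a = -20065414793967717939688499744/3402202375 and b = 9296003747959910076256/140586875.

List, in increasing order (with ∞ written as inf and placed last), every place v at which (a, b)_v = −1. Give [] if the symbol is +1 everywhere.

[11, 17, 31, 37]

Mod squares: a ≡ -435412670, b ≡ 96866. Check v ∈ {∞, 2, 5, 7, 11, 13, 17, 29, 31, 37}.
v=31: a=31^3·(≡13), b=31^2·(≡15) mod 31; (13|31)=-1, (15|31)=-1; (−1)^{3·2·15}·(-1)^2·(-1)^3 = -1.
v=∞: -435412670 < 0 and 96866 > 0  ⇒  (a,b)_∞ = +1.
v=7: a=7^15·(≡4), b=7^11·(≡6) mod 7; (4|7)=+1, (6|7)=-1; (−1)^{15·11·3}·(+1)^11·(-1)^15 = +1.
v=37: a=37^1·(≡15), b=37^1·(≡36) mod 37; (15|37)=-1, (36|37)=+1; (−1)^{1·1·18}·(-1)^1·(+1)^1 = -1.
v=13: a=13^-2·(≡10), b=13^-2·(≡1) mod 13; (10|13)=+1, (1|13)=+1; (−1)^{-2·-2·6}·(+1)^-2·(+1)^-2 = +1.
v=17: a=17^3·(≡4), b=17^3·(≡7) mod 17; (4|17)=+1, (7|17)=-1; (−1)^{3·3·8}·(+1)^3·(-1)^3 = -1.
v=5: a=5^-3·(≡4), b=5^-4·(≡4) mod 5; (4|5)=+1, (4|5)=+1; (−1)^{-3·-4·2}·(+1)^-4·(+1)^-3 = +1.
v=2: v_2(a)=5, v_2(b)=5; units ≡ 1, 1 (mod 8); ε·ε+αω+βω = 0·0+5·0+5·0 ≡ 0  ⇒  (a,b)_2 = +1.
v=11: a=11^-5·(≡6), b=11^-3·(≡6) mod 11; (6|11)=-1, (6|11)=-1; (−1)^{-5·-3·5}·(-1)^-3·(-1)^-5 = -1.
v=29: a=29^3·(≡14), b=29^2·(≡6) mod 29; (14|29)=-1, (6|29)=+1; (−1)^{3·2·14}·(-1)^2·(+1)^3 = +1.
|Ram(-435412670, 96866)| = 4, even; anisotropic at {11, 17, 31, 37}.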